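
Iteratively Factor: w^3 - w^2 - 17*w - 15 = (w - 5)*(w^2 + 4*w + 3) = (w - 5)*(w + 1)*(w + 3)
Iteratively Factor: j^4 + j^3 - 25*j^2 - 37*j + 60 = (j - 1)*(j^3 + 2*j^2 - 23*j - 60) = (j - 1)*(j + 4)*(j^2 - 2*j - 15) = (j - 1)*(j + 3)*(j + 4)*(j - 5)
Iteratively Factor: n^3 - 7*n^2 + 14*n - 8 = (n - 1)*(n^2 - 6*n + 8) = (n - 4)*(n - 1)*(n - 2)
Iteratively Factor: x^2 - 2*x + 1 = (x - 1)*(x - 1)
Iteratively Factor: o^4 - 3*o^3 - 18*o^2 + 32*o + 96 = (o + 2)*(o^3 - 5*o^2 - 8*o + 48) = (o - 4)*(o + 2)*(o^2 - o - 12) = (o - 4)^2*(o + 2)*(o + 3)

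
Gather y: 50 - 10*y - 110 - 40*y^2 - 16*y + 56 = -40*y^2 - 26*y - 4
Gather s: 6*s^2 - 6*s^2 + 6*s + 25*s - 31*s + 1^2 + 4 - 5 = 0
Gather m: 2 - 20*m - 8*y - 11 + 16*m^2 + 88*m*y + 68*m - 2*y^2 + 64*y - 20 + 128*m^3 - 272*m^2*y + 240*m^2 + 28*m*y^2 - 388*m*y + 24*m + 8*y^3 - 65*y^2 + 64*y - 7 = 128*m^3 + m^2*(256 - 272*y) + m*(28*y^2 - 300*y + 72) + 8*y^3 - 67*y^2 + 120*y - 36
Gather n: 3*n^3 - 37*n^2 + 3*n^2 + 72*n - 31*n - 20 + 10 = 3*n^3 - 34*n^2 + 41*n - 10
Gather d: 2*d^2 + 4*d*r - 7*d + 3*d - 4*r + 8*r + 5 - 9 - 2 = 2*d^2 + d*(4*r - 4) + 4*r - 6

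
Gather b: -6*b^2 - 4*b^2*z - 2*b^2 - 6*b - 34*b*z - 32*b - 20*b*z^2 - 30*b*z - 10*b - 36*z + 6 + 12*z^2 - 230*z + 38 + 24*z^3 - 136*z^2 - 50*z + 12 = b^2*(-4*z - 8) + b*(-20*z^2 - 64*z - 48) + 24*z^3 - 124*z^2 - 316*z + 56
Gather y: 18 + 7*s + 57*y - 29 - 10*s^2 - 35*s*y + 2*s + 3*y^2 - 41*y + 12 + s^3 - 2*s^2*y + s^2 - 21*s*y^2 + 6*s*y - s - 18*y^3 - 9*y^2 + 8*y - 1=s^3 - 9*s^2 + 8*s - 18*y^3 + y^2*(-21*s - 6) + y*(-2*s^2 - 29*s + 24)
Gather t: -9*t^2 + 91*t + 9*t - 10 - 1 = -9*t^2 + 100*t - 11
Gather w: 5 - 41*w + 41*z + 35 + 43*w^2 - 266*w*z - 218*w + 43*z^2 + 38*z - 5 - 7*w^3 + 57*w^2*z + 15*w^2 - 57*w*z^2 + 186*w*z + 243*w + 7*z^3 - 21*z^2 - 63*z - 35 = -7*w^3 + w^2*(57*z + 58) + w*(-57*z^2 - 80*z - 16) + 7*z^3 + 22*z^2 + 16*z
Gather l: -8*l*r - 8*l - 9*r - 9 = l*(-8*r - 8) - 9*r - 9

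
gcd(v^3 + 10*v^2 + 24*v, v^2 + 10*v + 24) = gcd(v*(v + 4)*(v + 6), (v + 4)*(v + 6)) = v^2 + 10*v + 24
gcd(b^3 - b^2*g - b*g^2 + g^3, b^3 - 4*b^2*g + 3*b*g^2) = b - g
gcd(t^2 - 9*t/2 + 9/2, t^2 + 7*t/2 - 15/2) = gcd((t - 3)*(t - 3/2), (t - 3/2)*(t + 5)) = t - 3/2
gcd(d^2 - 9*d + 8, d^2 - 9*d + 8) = d^2 - 9*d + 8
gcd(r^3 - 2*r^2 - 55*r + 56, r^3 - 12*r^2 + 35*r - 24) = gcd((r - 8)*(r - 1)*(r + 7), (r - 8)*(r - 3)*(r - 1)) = r^2 - 9*r + 8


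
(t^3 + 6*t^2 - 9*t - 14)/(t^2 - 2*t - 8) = (-t^3 - 6*t^2 + 9*t + 14)/(-t^2 + 2*t + 8)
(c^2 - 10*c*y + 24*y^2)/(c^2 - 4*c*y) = (c - 6*y)/c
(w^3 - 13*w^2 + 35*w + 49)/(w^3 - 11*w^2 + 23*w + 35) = (w - 7)/(w - 5)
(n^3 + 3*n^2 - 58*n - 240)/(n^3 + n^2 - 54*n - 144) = (n + 5)/(n + 3)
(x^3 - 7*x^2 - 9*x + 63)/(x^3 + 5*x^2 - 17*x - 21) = (x^2 - 4*x - 21)/(x^2 + 8*x + 7)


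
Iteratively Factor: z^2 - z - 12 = (z - 4)*(z + 3)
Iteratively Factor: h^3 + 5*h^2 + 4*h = (h + 4)*(h^2 + h) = h*(h + 4)*(h + 1)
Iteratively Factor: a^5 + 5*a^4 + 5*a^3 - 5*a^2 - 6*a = (a + 2)*(a^4 + 3*a^3 - a^2 - 3*a) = (a + 2)*(a + 3)*(a^3 - a) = (a + 1)*(a + 2)*(a + 3)*(a^2 - a) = (a - 1)*(a + 1)*(a + 2)*(a + 3)*(a)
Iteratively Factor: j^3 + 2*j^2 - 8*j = (j - 2)*(j^2 + 4*j) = j*(j - 2)*(j + 4)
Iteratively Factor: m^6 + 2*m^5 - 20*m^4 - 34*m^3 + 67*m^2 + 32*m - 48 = (m + 1)*(m^5 + m^4 - 21*m^3 - 13*m^2 + 80*m - 48) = (m - 1)*(m + 1)*(m^4 + 2*m^3 - 19*m^2 - 32*m + 48) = (m - 4)*(m - 1)*(m + 1)*(m^3 + 6*m^2 + 5*m - 12) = (m - 4)*(m - 1)*(m + 1)*(m + 4)*(m^2 + 2*m - 3) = (m - 4)*(m - 1)^2*(m + 1)*(m + 4)*(m + 3)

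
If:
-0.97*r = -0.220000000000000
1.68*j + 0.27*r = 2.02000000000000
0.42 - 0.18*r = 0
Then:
No Solution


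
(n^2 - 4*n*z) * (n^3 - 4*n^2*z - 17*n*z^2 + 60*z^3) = n^5 - 8*n^4*z - n^3*z^2 + 128*n^2*z^3 - 240*n*z^4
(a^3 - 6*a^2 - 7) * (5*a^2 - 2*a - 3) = 5*a^5 - 32*a^4 + 9*a^3 - 17*a^2 + 14*a + 21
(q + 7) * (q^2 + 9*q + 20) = q^3 + 16*q^2 + 83*q + 140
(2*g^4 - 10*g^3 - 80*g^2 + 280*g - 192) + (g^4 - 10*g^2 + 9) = 3*g^4 - 10*g^3 - 90*g^2 + 280*g - 183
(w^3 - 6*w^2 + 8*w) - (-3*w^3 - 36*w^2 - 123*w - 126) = 4*w^3 + 30*w^2 + 131*w + 126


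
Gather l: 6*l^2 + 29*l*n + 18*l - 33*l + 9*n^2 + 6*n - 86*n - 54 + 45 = 6*l^2 + l*(29*n - 15) + 9*n^2 - 80*n - 9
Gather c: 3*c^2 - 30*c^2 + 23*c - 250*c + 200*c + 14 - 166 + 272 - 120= -27*c^2 - 27*c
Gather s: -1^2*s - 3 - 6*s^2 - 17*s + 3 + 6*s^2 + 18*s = 0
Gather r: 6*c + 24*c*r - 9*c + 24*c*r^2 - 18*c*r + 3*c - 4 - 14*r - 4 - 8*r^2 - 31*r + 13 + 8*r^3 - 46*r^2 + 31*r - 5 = 8*r^3 + r^2*(24*c - 54) + r*(6*c - 14)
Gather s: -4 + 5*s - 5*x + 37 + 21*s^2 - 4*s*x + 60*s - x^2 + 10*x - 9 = 21*s^2 + s*(65 - 4*x) - x^2 + 5*x + 24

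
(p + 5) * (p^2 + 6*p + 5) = p^3 + 11*p^2 + 35*p + 25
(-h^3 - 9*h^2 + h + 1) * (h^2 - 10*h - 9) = -h^5 + h^4 + 100*h^3 + 72*h^2 - 19*h - 9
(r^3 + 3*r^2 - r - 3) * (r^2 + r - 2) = r^5 + 4*r^4 - 10*r^2 - r + 6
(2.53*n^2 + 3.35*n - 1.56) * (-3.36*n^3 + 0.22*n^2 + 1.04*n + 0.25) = -8.5008*n^5 - 10.6994*n^4 + 8.6098*n^3 + 3.7733*n^2 - 0.7849*n - 0.39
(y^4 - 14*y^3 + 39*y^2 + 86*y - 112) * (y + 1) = y^5 - 13*y^4 + 25*y^3 + 125*y^2 - 26*y - 112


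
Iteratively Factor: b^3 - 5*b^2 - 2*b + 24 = (b - 4)*(b^2 - b - 6) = (b - 4)*(b - 3)*(b + 2)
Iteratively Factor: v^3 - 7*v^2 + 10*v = (v - 5)*(v^2 - 2*v) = (v - 5)*(v - 2)*(v)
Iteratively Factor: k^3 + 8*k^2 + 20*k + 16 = (k + 2)*(k^2 + 6*k + 8) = (k + 2)*(k + 4)*(k + 2)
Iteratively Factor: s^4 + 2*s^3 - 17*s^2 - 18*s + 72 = (s + 4)*(s^3 - 2*s^2 - 9*s + 18) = (s - 3)*(s + 4)*(s^2 + s - 6) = (s - 3)*(s - 2)*(s + 4)*(s + 3)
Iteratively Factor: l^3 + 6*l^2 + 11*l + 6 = (l + 1)*(l^2 + 5*l + 6) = (l + 1)*(l + 2)*(l + 3)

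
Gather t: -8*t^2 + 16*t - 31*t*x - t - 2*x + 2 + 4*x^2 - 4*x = -8*t^2 + t*(15 - 31*x) + 4*x^2 - 6*x + 2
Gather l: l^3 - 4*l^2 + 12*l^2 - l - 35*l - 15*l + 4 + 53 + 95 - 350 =l^3 + 8*l^2 - 51*l - 198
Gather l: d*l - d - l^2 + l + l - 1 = -d - l^2 + l*(d + 2) - 1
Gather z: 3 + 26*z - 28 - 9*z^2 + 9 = -9*z^2 + 26*z - 16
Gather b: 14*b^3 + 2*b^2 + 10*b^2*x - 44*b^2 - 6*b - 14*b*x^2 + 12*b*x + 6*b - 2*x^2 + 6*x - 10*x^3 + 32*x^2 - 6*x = 14*b^3 + b^2*(10*x - 42) + b*(-14*x^2 + 12*x) - 10*x^3 + 30*x^2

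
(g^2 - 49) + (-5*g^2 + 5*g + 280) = -4*g^2 + 5*g + 231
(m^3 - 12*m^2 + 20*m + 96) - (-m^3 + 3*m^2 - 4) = 2*m^3 - 15*m^2 + 20*m + 100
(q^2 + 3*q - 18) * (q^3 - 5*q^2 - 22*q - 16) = q^5 - 2*q^4 - 55*q^3 + 8*q^2 + 348*q + 288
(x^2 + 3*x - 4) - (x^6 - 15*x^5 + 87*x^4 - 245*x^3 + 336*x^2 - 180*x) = -x^6 + 15*x^5 - 87*x^4 + 245*x^3 - 335*x^2 + 183*x - 4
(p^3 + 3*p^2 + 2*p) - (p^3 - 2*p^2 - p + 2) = 5*p^2 + 3*p - 2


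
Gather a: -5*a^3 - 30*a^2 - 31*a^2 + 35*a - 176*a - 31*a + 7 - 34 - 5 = -5*a^3 - 61*a^2 - 172*a - 32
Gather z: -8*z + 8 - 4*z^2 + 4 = -4*z^2 - 8*z + 12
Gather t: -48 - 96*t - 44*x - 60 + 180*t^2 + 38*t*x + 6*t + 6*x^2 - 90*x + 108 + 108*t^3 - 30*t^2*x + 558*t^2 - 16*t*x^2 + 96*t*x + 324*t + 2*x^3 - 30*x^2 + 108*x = 108*t^3 + t^2*(738 - 30*x) + t*(-16*x^2 + 134*x + 234) + 2*x^3 - 24*x^2 - 26*x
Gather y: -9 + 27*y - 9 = 27*y - 18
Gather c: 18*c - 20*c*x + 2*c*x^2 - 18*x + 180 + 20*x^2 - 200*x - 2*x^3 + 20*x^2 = c*(2*x^2 - 20*x + 18) - 2*x^3 + 40*x^2 - 218*x + 180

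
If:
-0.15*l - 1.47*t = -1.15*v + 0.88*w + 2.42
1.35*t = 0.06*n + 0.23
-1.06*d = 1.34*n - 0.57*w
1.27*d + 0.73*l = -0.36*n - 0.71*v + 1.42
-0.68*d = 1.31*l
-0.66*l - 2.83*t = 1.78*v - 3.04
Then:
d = 0.64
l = -0.33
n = -0.85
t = 0.13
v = 1.62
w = -0.80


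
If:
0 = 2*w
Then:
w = 0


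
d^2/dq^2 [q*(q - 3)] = 2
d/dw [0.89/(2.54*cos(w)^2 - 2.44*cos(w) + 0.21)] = (4.5212*cos(w) - 2.1716)*sin(w)/(2.54*cos(w)^2 - 2.44*cos(w) + 0.21)^2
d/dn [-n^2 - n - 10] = -2*n - 1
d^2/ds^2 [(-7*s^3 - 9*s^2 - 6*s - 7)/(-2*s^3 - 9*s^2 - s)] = 2*(-90*s^6 + 30*s^5 + 438*s^4 + 1408*s^3 + 1743*s^2 + 189*s + 7)/(s^3*(8*s^6 + 108*s^5 + 498*s^4 + 837*s^3 + 249*s^2 + 27*s + 1))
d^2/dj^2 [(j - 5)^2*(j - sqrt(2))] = 6*j - 20 - 2*sqrt(2)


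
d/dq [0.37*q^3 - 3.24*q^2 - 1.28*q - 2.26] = 1.11*q^2 - 6.48*q - 1.28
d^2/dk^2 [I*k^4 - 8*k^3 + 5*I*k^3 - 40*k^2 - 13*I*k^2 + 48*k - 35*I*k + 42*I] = 12*I*k^2 + k*(-48 + 30*I) - 80 - 26*I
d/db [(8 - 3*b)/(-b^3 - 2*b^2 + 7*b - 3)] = (-6*b^3 + 18*b^2 + 32*b - 47)/(b^6 + 4*b^5 - 10*b^4 - 22*b^3 + 61*b^2 - 42*b + 9)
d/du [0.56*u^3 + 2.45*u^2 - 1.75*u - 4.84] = 1.68*u^2 + 4.9*u - 1.75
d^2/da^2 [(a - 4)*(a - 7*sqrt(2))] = 2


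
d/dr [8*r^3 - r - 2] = 24*r^2 - 1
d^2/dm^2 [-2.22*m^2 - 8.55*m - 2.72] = -4.44000000000000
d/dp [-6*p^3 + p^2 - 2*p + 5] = -18*p^2 + 2*p - 2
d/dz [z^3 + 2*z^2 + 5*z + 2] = 3*z^2 + 4*z + 5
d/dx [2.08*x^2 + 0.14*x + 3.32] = 4.16*x + 0.14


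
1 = 1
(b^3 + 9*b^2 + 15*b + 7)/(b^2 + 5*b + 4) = (b^2 + 8*b + 7)/(b + 4)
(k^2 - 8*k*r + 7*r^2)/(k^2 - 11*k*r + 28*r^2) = (-k + r)/(-k + 4*r)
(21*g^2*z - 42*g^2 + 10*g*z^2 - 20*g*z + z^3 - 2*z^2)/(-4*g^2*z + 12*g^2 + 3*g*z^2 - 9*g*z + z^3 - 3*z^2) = (-21*g^2*z + 42*g^2 - 10*g*z^2 + 20*g*z - z^3 + 2*z^2)/(4*g^2*z - 12*g^2 - 3*g*z^2 + 9*g*z - z^3 + 3*z^2)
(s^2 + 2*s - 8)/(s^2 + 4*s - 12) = (s + 4)/(s + 6)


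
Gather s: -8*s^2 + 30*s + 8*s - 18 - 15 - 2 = -8*s^2 + 38*s - 35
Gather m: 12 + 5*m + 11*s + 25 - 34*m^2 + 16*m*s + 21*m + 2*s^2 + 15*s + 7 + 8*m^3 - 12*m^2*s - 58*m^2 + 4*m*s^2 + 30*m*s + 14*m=8*m^3 + m^2*(-12*s - 92) + m*(4*s^2 + 46*s + 40) + 2*s^2 + 26*s + 44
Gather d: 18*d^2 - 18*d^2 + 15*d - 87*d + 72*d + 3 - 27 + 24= 0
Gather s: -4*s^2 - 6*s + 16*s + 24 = -4*s^2 + 10*s + 24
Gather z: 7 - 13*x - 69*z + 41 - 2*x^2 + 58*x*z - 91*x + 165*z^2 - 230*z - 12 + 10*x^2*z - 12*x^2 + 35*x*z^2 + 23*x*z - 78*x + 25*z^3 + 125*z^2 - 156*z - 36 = -14*x^2 - 182*x + 25*z^3 + z^2*(35*x + 290) + z*(10*x^2 + 81*x - 455)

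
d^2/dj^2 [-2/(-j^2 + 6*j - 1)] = 4*(-j^2 + 6*j + 4*(j - 3)^2 - 1)/(j^2 - 6*j + 1)^3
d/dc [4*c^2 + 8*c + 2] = 8*c + 8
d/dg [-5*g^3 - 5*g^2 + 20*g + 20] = -15*g^2 - 10*g + 20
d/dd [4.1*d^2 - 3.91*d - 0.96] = 8.2*d - 3.91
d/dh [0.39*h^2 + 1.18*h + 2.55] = 0.78*h + 1.18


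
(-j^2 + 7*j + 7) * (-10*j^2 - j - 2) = 10*j^4 - 69*j^3 - 75*j^2 - 21*j - 14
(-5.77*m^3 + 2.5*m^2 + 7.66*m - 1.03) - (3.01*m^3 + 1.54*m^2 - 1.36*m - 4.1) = -8.78*m^3 + 0.96*m^2 + 9.02*m + 3.07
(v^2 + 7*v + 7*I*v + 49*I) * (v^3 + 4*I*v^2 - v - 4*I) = v^5 + 7*v^4 + 11*I*v^4 - 29*v^3 + 77*I*v^3 - 203*v^2 - 11*I*v^2 + 28*v - 77*I*v + 196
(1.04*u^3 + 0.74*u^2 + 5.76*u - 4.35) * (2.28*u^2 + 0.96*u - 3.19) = 2.3712*u^5 + 2.6856*u^4 + 10.5256*u^3 - 6.749*u^2 - 22.5504*u + 13.8765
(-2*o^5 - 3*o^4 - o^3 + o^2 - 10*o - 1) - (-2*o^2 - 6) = -2*o^5 - 3*o^4 - o^3 + 3*o^2 - 10*o + 5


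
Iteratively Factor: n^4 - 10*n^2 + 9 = (n - 1)*(n^3 + n^2 - 9*n - 9) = (n - 3)*(n - 1)*(n^2 + 4*n + 3) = (n - 3)*(n - 1)*(n + 3)*(n + 1)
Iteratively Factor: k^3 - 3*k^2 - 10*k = (k + 2)*(k^2 - 5*k) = (k - 5)*(k + 2)*(k)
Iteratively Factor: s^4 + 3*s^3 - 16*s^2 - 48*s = (s + 3)*(s^3 - 16*s) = s*(s + 3)*(s^2 - 16) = s*(s - 4)*(s + 3)*(s + 4)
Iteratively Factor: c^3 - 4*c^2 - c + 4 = (c - 1)*(c^2 - 3*c - 4) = (c - 4)*(c - 1)*(c + 1)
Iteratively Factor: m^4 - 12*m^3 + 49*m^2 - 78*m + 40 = (m - 2)*(m^3 - 10*m^2 + 29*m - 20) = (m - 2)*(m - 1)*(m^2 - 9*m + 20) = (m - 4)*(m - 2)*(m - 1)*(m - 5)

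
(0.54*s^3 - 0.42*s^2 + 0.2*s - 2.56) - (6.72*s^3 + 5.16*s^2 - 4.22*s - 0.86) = -6.18*s^3 - 5.58*s^2 + 4.42*s - 1.7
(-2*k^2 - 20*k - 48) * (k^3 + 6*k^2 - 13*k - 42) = -2*k^5 - 32*k^4 - 142*k^3 + 56*k^2 + 1464*k + 2016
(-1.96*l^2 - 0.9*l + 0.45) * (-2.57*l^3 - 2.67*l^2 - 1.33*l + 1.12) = 5.0372*l^5 + 7.5462*l^4 + 3.8533*l^3 - 2.1997*l^2 - 1.6065*l + 0.504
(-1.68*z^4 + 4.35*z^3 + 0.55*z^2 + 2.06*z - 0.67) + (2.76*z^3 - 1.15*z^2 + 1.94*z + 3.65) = -1.68*z^4 + 7.11*z^3 - 0.6*z^2 + 4.0*z + 2.98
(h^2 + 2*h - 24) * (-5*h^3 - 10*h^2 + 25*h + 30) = -5*h^5 - 20*h^4 + 125*h^3 + 320*h^2 - 540*h - 720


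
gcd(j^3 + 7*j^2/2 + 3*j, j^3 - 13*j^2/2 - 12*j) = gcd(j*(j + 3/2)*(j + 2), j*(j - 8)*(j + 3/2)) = j^2 + 3*j/2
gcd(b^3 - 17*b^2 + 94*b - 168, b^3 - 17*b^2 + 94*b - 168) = b^3 - 17*b^2 + 94*b - 168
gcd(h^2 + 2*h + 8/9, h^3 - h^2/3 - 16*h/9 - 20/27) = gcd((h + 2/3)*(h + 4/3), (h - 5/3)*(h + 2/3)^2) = h + 2/3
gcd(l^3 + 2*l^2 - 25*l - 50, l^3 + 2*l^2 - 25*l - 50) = l^3 + 2*l^2 - 25*l - 50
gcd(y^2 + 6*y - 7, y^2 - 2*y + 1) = y - 1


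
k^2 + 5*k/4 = k*(k + 5/4)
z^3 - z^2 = z^2*(z - 1)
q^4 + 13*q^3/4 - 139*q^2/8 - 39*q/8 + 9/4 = (q - 3)*(q - 1/4)*(q + 1/2)*(q + 6)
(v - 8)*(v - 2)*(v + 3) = v^3 - 7*v^2 - 14*v + 48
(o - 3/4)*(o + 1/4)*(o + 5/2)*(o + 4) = o^4 + 6*o^3 + 105*o^2/16 - 199*o/32 - 15/8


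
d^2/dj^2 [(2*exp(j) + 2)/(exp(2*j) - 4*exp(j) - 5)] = 2*(exp(j) + 5)*exp(j)/(exp(3*j) - 15*exp(2*j) + 75*exp(j) - 125)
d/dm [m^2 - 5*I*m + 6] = 2*m - 5*I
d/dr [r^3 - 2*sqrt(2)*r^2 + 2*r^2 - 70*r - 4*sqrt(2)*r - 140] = 3*r^2 - 4*sqrt(2)*r + 4*r - 70 - 4*sqrt(2)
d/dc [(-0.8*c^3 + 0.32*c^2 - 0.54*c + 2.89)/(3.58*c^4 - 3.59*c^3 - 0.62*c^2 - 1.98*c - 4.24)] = (2.864*c^6 - 2.2912*c^5 + 7.4444*c^4 - 42.094*c^3 + 40.3329*c^2 + 0.87*c + 8.0118)/(12.8164*c^8 - 25.7044*c^7 + 8.4489*c^6 - 9.7252*c^5 - 15.7576*c^4 + 32.8984*c^3 + 9.178*c^2 + 16.7904*c + 17.9776)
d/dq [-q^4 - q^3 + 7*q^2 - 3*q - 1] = -4*q^3 - 3*q^2 + 14*q - 3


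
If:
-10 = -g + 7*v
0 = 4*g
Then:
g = 0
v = -10/7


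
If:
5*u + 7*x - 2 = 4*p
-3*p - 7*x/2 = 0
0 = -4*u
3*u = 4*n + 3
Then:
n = -3/4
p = -1/5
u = 0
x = 6/35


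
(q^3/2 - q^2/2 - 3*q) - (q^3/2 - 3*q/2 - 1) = -q^2/2 - 3*q/2 + 1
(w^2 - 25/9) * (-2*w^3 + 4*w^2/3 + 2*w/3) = -2*w^5 + 4*w^4/3 + 56*w^3/9 - 100*w^2/27 - 50*w/27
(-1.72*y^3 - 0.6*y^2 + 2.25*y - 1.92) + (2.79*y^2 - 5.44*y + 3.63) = -1.72*y^3 + 2.19*y^2 - 3.19*y + 1.71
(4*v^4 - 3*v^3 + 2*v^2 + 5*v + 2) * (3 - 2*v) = -8*v^5 + 18*v^4 - 13*v^3 - 4*v^2 + 11*v + 6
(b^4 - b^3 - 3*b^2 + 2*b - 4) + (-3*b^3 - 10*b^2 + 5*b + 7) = b^4 - 4*b^3 - 13*b^2 + 7*b + 3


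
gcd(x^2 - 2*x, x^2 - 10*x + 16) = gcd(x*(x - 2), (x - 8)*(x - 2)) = x - 2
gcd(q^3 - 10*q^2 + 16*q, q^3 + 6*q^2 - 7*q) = q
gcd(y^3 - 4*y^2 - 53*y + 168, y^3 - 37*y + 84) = y^2 + 4*y - 21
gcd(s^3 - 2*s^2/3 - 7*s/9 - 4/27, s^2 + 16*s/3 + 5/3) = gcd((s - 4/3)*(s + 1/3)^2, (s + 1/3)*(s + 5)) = s + 1/3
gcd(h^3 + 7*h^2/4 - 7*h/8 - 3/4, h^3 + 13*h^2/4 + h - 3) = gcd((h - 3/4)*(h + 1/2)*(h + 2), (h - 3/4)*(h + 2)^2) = h^2 + 5*h/4 - 3/2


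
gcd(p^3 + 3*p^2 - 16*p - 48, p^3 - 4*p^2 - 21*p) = p + 3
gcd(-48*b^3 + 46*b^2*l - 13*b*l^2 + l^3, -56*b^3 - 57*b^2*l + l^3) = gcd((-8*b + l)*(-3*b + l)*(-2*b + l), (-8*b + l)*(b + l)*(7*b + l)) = 8*b - l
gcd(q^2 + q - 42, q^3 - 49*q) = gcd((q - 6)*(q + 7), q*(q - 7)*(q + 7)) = q + 7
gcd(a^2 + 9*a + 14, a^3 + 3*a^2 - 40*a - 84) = a^2 + 9*a + 14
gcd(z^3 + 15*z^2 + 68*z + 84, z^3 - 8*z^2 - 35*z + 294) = z + 6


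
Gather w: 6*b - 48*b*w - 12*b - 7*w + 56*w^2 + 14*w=-6*b + 56*w^2 + w*(7 - 48*b)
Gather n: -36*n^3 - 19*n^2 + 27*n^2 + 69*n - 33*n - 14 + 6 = -36*n^3 + 8*n^2 + 36*n - 8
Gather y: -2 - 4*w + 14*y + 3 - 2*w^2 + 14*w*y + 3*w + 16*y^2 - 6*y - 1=-2*w^2 - w + 16*y^2 + y*(14*w + 8)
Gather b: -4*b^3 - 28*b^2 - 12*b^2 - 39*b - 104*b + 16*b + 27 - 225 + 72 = -4*b^3 - 40*b^2 - 127*b - 126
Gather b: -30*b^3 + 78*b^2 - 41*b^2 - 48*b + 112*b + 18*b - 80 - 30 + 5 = -30*b^3 + 37*b^2 + 82*b - 105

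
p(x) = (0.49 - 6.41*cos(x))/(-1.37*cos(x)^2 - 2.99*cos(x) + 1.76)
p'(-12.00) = 2.65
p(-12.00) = 2.83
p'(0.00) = 0.00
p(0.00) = 2.28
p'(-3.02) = -0.21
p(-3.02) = 2.03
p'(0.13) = 0.34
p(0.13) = 2.30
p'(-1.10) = -660.90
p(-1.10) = -19.84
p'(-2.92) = -0.38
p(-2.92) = 2.00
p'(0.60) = 3.08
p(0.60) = 2.93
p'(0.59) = 2.94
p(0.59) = 2.90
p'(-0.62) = -3.38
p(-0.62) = 2.99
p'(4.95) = -10.10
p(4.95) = -1.04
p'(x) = (0.49 - 6.41*cos(x))*(-2.74*sin(x)*cos(x) - 2.99*sin(x))/(-1.37*cos(x)^2 - 2.99*cos(x) + 1.76)^2 + 6.41*sin(x)/(-1.37*cos(x)^2 - 2.99*cos(x) + 1.76)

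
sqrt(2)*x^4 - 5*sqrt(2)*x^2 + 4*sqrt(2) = (x - 2)*(x - 1)*(x + 2)*(sqrt(2)*x + sqrt(2))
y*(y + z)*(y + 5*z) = y^3 + 6*y^2*z + 5*y*z^2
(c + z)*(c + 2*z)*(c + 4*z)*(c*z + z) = c^4*z + 7*c^3*z^2 + c^3*z + 14*c^2*z^3 + 7*c^2*z^2 + 8*c*z^4 + 14*c*z^3 + 8*z^4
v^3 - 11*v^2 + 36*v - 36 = (v - 6)*(v - 3)*(v - 2)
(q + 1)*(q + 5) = q^2 + 6*q + 5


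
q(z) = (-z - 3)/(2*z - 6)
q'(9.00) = 0.08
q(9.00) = -1.00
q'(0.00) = 0.33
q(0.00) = 0.50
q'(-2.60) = 0.10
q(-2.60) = 0.04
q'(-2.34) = 0.11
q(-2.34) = 0.06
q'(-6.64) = 0.03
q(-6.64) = -0.19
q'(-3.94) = 0.06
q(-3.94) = -0.07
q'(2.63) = 21.91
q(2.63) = 7.61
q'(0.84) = 0.64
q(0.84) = 0.89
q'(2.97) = 3333.33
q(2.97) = 99.50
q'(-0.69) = 0.22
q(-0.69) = 0.31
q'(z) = -2*(-z - 3)/(2*z - 6)^2 - 1/(2*z - 6)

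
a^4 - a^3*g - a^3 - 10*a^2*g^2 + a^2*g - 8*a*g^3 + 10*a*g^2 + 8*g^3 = (a - 1)*(a - 4*g)*(a + g)*(a + 2*g)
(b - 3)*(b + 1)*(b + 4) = b^3 + 2*b^2 - 11*b - 12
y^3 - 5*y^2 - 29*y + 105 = (y - 7)*(y - 3)*(y + 5)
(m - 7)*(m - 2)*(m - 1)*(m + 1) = m^4 - 9*m^3 + 13*m^2 + 9*m - 14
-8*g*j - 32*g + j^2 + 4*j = (-8*g + j)*(j + 4)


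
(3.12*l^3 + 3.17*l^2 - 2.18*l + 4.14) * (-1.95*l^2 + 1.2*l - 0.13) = -6.084*l^5 - 2.4375*l^4 + 7.6494*l^3 - 11.1011*l^2 + 5.2514*l - 0.5382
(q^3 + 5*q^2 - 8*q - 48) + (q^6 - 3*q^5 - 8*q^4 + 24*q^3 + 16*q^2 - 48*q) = q^6 - 3*q^5 - 8*q^4 + 25*q^3 + 21*q^2 - 56*q - 48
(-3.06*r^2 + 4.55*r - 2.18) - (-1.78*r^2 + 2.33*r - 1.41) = -1.28*r^2 + 2.22*r - 0.77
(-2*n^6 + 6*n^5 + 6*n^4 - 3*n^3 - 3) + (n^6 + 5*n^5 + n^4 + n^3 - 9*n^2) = -n^6 + 11*n^5 + 7*n^4 - 2*n^3 - 9*n^2 - 3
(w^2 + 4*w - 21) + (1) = w^2 + 4*w - 20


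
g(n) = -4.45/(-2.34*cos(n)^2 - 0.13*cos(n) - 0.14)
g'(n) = -4.45*(-4.68*sin(n)*cos(n) - 0.13*sin(n))/(-2.34*cos(n)^2 - 0.13*cos(n) - 0.14)^2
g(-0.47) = 2.10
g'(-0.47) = -1.94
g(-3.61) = 2.36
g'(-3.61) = -2.28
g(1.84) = 16.42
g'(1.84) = -65.14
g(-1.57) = 31.76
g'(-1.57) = -30.32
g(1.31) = 13.52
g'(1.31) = 53.07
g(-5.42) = 3.67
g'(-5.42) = 7.29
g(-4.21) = 7.18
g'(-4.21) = -21.55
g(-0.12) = 1.73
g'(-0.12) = -0.38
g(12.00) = 2.32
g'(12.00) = -2.65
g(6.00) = 1.84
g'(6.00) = -0.98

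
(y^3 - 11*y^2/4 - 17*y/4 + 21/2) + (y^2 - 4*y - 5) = y^3 - 7*y^2/4 - 33*y/4 + 11/2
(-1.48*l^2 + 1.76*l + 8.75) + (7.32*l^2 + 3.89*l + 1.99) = 5.84*l^2 + 5.65*l + 10.74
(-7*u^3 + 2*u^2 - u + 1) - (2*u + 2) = -7*u^3 + 2*u^2 - 3*u - 1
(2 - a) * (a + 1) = -a^2 + a + 2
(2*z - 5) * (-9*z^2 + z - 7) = -18*z^3 + 47*z^2 - 19*z + 35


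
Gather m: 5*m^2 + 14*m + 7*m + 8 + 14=5*m^2 + 21*m + 22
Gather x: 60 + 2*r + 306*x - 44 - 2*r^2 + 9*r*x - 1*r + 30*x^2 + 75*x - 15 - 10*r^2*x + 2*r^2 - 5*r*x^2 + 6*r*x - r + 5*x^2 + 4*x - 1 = x^2*(35 - 5*r) + x*(-10*r^2 + 15*r + 385)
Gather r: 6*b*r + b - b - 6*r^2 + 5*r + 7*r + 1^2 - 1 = -6*r^2 + r*(6*b + 12)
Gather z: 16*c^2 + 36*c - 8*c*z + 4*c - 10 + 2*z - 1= 16*c^2 + 40*c + z*(2 - 8*c) - 11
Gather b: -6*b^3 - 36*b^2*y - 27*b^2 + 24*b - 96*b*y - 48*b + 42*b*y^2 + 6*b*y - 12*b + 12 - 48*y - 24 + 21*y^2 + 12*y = -6*b^3 + b^2*(-36*y - 27) + b*(42*y^2 - 90*y - 36) + 21*y^2 - 36*y - 12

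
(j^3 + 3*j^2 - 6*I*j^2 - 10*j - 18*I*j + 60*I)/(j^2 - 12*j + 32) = (j^3 + j^2*(3 - 6*I) + j*(-10 - 18*I) + 60*I)/(j^2 - 12*j + 32)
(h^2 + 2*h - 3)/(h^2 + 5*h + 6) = (h - 1)/(h + 2)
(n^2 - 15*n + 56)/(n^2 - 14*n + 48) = (n - 7)/(n - 6)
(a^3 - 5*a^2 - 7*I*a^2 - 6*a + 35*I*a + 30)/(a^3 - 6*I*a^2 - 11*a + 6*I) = (a^2 - a*(5 + 6*I) + 30*I)/(a^2 - 5*I*a - 6)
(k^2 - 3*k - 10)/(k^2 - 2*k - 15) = (k + 2)/(k + 3)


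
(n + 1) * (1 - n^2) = -n^3 - n^2 + n + 1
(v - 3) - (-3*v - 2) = 4*v - 1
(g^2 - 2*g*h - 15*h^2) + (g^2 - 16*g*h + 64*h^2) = 2*g^2 - 18*g*h + 49*h^2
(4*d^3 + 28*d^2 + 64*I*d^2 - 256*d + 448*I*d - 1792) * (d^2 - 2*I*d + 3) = 4*d^5 + 28*d^4 + 56*I*d^4 - 116*d^3 + 392*I*d^3 - 812*d^2 + 704*I*d^2 - 768*d + 4928*I*d - 5376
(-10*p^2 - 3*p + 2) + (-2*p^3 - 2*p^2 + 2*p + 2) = -2*p^3 - 12*p^2 - p + 4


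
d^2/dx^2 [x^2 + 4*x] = 2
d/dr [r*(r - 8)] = 2*r - 8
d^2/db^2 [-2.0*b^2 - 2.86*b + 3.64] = -4.00000000000000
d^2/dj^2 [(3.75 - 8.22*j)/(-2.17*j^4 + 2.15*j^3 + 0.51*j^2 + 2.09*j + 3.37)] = (464.485896*j^7 - 966.77406*j^6 + 698.268006*j^5 + 144.450126*j^4 + 1134.883164*j^3 - 1150.73262*j^2 + 54.274716*j - 135.662352)/(10.218313*j^12 - 30.372405*j^11 + 22.887858*j^10 - 25.186748*j^9 + 5.519217*j^8 + 77.553708*j^7 - 9.802431*j^6 + 39.727464*j^5 - 26.237955*j^4 - 103.933832*j^3 - 61.537548*j^2 - 71.207763*j - 38.272753)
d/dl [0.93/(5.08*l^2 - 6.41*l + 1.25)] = (5.9613 - 9.4488*l)/(5.08*l^2 - 6.41*l + 1.25)^2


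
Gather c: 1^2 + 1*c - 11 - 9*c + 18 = 8 - 8*c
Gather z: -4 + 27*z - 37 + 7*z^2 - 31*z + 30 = 7*z^2 - 4*z - 11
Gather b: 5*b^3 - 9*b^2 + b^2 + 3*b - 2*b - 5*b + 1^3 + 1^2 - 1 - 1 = 5*b^3 - 8*b^2 - 4*b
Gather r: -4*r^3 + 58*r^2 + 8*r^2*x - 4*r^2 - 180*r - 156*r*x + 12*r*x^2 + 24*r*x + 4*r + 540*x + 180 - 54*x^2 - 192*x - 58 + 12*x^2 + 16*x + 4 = -4*r^3 + r^2*(8*x + 54) + r*(12*x^2 - 132*x - 176) - 42*x^2 + 364*x + 126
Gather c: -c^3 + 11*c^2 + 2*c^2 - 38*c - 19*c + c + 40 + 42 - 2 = -c^3 + 13*c^2 - 56*c + 80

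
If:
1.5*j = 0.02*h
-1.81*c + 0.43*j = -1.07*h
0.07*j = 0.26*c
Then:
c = 0.00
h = 0.00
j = 0.00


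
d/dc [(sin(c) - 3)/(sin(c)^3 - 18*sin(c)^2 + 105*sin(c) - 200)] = (17*sin(c) + cos(2*c) - 24)*cos(c)/((sin(c) - 8)^2*(sin(c) - 5)^3)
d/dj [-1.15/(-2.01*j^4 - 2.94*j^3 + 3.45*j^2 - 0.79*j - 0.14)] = (-9.246*j^3 - 10.143*j^2 + 7.935*j - 0.9085)/(2.01*j^4 + 2.94*j^3 - 3.45*j^2 + 0.79*j + 0.14)^2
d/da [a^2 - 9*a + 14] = 2*a - 9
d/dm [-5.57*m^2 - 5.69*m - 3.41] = -11.14*m - 5.69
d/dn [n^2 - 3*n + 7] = 2*n - 3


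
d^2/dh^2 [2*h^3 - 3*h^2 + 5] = 12*h - 6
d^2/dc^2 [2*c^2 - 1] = 4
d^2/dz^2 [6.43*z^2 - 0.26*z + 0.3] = 12.8600000000000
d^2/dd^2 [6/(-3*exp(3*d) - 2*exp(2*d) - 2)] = 6*(-2*(9*exp(d) + 4)^2*exp(2*d) + (27*exp(d) + 8)*(3*exp(3*d) + 2*exp(2*d) + 2))*exp(2*d)/(3*exp(3*d) + 2*exp(2*d) + 2)^3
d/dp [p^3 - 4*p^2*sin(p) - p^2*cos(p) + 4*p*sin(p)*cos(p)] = p^2*sin(p) - 4*p^2*cos(p) + 3*p^2 - 8*p*sin(p) - 2*p*cos(p) + 4*p*cos(2*p) + 2*sin(2*p)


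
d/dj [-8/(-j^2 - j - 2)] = 8*(-2*j - 1)/(j^2 + j + 2)^2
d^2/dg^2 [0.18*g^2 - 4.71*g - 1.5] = 0.360000000000000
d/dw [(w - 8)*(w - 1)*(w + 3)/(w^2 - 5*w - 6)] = (w^4 - 10*w^3 + 31*w^2 + 24*w + 234)/(w^4 - 10*w^3 + 13*w^2 + 60*w + 36)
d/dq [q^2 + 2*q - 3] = 2*q + 2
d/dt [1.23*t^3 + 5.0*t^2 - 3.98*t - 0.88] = 3.69*t^2 + 10.0*t - 3.98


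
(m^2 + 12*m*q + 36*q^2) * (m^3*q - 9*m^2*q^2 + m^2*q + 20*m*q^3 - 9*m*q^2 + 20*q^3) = m^5*q + 3*m^4*q^2 + m^4*q - 52*m^3*q^3 + 3*m^3*q^2 - 84*m^2*q^4 - 52*m^2*q^3 + 720*m*q^5 - 84*m*q^4 + 720*q^5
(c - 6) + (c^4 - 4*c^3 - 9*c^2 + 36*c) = c^4 - 4*c^3 - 9*c^2 + 37*c - 6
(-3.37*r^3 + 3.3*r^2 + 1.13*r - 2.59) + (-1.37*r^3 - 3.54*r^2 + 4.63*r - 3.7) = -4.74*r^3 - 0.24*r^2 + 5.76*r - 6.29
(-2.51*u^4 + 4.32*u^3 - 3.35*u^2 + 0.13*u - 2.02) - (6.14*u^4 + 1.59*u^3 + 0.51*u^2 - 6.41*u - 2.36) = -8.65*u^4 + 2.73*u^3 - 3.86*u^2 + 6.54*u + 0.34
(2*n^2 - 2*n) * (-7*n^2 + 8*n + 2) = -14*n^4 + 30*n^3 - 12*n^2 - 4*n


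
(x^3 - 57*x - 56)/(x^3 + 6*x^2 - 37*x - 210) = (x^2 - 7*x - 8)/(x^2 - x - 30)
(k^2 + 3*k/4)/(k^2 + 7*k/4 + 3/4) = k/(k + 1)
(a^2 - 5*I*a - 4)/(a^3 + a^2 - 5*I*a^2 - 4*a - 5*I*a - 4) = 1/(a + 1)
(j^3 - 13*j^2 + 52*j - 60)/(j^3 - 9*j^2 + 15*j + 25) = (j^2 - 8*j + 12)/(j^2 - 4*j - 5)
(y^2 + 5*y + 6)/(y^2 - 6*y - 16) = (y + 3)/(y - 8)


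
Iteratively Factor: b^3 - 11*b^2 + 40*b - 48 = (b - 4)*(b^2 - 7*b + 12) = (b - 4)*(b - 3)*(b - 4)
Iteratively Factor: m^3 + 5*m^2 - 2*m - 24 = (m + 4)*(m^2 + m - 6) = (m - 2)*(m + 4)*(m + 3)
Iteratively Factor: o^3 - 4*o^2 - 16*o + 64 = (o - 4)*(o^2 - 16) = (o - 4)*(o + 4)*(o - 4)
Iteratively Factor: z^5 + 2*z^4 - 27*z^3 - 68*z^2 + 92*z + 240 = (z + 2)*(z^4 - 27*z^2 - 14*z + 120) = (z - 2)*(z + 2)*(z^3 + 2*z^2 - 23*z - 60) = (z - 5)*(z - 2)*(z + 2)*(z^2 + 7*z + 12) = (z - 5)*(z - 2)*(z + 2)*(z + 4)*(z + 3)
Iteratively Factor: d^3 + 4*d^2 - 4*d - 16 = (d + 2)*(d^2 + 2*d - 8) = (d + 2)*(d + 4)*(d - 2)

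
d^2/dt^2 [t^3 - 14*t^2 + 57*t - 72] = 6*t - 28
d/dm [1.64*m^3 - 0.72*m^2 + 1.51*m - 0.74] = 4.92*m^2 - 1.44*m + 1.51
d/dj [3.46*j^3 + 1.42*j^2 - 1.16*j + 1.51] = 10.38*j^2 + 2.84*j - 1.16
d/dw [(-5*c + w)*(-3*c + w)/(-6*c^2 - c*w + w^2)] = 7*c/(4*c^2 + 4*c*w + w^2)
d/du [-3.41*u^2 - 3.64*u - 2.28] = -6.82*u - 3.64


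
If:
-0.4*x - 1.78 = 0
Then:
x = -4.45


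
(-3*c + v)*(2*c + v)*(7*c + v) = -42*c^3 - 13*c^2*v + 6*c*v^2 + v^3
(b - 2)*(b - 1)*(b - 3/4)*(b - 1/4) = b^4 - 4*b^3 + 83*b^2/16 - 41*b/16 + 3/8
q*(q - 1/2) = q^2 - q/2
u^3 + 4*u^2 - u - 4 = (u - 1)*(u + 1)*(u + 4)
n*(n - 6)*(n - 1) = n^3 - 7*n^2 + 6*n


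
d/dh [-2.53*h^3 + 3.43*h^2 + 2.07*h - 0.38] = -7.59*h^2 + 6.86*h + 2.07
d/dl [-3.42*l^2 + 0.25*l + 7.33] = 0.25 - 6.84*l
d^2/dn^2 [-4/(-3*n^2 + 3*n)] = 8*(-n*(n - 1) + (2*n - 1)^2)/(3*n^3*(n - 1)^3)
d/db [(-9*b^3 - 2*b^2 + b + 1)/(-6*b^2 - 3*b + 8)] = (54*b^4 + 54*b^3 - 204*b^2 - 20*b + 11)/(36*b^4 + 36*b^3 - 87*b^2 - 48*b + 64)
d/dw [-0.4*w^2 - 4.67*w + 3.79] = -0.8*w - 4.67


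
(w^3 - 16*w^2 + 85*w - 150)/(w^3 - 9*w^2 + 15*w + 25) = (w - 6)/(w + 1)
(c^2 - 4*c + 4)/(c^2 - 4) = (c - 2)/(c + 2)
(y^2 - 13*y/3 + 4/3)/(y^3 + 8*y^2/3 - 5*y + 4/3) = (y - 4)/(y^2 + 3*y - 4)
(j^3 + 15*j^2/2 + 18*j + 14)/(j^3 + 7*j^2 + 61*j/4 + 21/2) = 2*(j + 2)/(2*j + 3)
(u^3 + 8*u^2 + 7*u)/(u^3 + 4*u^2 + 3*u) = (u + 7)/(u + 3)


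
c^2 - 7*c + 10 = (c - 5)*(c - 2)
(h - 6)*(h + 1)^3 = h^4 - 3*h^3 - 15*h^2 - 17*h - 6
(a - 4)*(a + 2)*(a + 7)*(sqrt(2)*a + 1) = sqrt(2)*a^4 + a^3 + 5*sqrt(2)*a^3 - 22*sqrt(2)*a^2 + 5*a^2 - 56*sqrt(2)*a - 22*a - 56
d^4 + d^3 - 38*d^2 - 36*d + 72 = (d - 6)*(d - 1)*(d + 2)*(d + 6)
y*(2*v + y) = 2*v*y + y^2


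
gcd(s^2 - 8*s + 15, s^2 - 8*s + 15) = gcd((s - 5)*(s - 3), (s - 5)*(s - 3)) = s^2 - 8*s + 15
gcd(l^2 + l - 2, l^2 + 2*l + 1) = 1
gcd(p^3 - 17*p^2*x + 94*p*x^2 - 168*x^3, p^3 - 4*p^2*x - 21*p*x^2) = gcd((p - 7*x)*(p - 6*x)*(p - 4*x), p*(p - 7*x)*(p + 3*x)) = -p + 7*x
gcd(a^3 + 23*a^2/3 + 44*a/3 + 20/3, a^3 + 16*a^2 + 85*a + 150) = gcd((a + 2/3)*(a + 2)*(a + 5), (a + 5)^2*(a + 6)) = a + 5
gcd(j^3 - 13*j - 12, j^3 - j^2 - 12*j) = j^2 - j - 12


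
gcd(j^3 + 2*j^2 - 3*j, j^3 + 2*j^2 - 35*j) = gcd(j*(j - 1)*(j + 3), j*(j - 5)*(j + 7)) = j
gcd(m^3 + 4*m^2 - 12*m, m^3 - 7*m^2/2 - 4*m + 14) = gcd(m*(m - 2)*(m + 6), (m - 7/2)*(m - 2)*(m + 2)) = m - 2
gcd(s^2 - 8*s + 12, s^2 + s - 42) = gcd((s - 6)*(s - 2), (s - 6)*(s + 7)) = s - 6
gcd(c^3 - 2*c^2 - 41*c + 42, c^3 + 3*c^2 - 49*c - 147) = c - 7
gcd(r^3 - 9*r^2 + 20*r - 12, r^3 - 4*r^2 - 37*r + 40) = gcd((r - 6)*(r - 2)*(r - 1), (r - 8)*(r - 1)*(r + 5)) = r - 1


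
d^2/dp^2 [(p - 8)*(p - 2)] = 2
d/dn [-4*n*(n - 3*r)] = -8*n + 12*r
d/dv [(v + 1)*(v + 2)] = 2*v + 3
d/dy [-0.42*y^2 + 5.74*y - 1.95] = 5.74 - 0.84*y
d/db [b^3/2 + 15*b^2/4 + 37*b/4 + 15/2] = 3*b^2/2 + 15*b/2 + 37/4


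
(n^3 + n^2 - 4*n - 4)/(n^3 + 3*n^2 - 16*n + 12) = (n^2 + 3*n + 2)/(n^2 + 5*n - 6)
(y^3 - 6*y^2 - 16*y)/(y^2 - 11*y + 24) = y*(y + 2)/(y - 3)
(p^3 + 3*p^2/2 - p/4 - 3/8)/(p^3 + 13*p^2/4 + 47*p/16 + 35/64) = 8*(8*p^3 + 12*p^2 - 2*p - 3)/(64*p^3 + 208*p^2 + 188*p + 35)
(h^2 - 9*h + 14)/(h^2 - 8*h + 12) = (h - 7)/(h - 6)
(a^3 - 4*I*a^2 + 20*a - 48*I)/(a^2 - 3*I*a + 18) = (a^2 + 2*I*a + 8)/(a + 3*I)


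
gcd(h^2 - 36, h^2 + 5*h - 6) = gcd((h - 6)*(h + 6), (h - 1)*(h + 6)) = h + 6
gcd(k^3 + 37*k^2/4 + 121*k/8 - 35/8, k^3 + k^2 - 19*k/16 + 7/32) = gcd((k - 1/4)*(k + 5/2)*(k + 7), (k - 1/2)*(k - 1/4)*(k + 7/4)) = k - 1/4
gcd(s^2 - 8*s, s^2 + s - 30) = 1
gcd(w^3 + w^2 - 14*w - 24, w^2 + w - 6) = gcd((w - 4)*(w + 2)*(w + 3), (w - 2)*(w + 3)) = w + 3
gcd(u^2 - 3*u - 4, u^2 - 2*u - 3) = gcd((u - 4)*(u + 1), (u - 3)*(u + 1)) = u + 1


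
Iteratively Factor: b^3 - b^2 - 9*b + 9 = (b - 3)*(b^2 + 2*b - 3) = (b - 3)*(b - 1)*(b + 3)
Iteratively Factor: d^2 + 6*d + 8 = (d + 2)*(d + 4)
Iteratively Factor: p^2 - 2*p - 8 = (p + 2)*(p - 4)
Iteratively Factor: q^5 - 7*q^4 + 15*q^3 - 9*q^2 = (q - 1)*(q^4 - 6*q^3 + 9*q^2) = (q - 3)*(q - 1)*(q^3 - 3*q^2) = (q - 3)^2*(q - 1)*(q^2) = q*(q - 3)^2*(q - 1)*(q)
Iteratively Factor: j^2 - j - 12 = (j + 3)*(j - 4)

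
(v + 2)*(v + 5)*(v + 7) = v^3 + 14*v^2 + 59*v + 70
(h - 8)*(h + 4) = h^2 - 4*h - 32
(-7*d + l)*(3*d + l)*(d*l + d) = -21*d^3*l - 21*d^3 - 4*d^2*l^2 - 4*d^2*l + d*l^3 + d*l^2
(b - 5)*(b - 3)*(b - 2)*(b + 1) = b^4 - 9*b^3 + 21*b^2 + b - 30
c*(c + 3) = c^2 + 3*c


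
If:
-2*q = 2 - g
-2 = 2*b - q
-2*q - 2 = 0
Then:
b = -3/2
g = 0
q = -1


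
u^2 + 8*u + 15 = (u + 3)*(u + 5)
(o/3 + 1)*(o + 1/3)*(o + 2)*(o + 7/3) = o^4/3 + 23*o^3/9 + 181*o^2/27 + 179*o/27 + 14/9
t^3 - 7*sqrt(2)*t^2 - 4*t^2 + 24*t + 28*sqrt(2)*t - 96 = (t - 4)*(t - 4*sqrt(2))*(t - 3*sqrt(2))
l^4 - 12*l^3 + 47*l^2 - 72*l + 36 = (l - 6)*(l - 3)*(l - 2)*(l - 1)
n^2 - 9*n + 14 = (n - 7)*(n - 2)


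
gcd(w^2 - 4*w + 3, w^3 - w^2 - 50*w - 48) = 1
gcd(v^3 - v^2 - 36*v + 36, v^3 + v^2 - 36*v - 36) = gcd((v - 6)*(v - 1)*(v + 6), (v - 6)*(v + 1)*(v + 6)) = v^2 - 36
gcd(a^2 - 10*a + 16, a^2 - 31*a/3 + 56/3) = a - 8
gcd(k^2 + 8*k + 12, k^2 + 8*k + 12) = k^2 + 8*k + 12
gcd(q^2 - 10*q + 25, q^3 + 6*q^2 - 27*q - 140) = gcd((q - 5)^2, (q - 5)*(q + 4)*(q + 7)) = q - 5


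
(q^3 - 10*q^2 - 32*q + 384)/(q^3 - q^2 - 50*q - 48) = (q - 8)/(q + 1)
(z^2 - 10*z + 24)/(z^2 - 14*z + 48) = (z - 4)/(z - 8)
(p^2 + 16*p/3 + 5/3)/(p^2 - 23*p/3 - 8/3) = (p + 5)/(p - 8)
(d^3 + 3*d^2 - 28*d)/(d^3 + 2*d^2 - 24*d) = (d + 7)/(d + 6)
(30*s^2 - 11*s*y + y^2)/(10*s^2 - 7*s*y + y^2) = (-6*s + y)/(-2*s + y)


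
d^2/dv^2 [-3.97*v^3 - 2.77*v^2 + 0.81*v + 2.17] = -23.82*v - 5.54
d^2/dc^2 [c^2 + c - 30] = 2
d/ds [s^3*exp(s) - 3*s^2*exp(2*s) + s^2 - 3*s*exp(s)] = s^3*exp(s) - 6*s^2*exp(2*s) + 3*s^2*exp(s) - 6*s*exp(2*s) - 3*s*exp(s) + 2*s - 3*exp(s)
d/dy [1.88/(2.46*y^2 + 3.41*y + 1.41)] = (-9.2496*y - 6.4108)/(2.46*y^2 + 3.41*y + 1.41)^2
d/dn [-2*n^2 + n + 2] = 1 - 4*n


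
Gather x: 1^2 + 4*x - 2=4*x - 1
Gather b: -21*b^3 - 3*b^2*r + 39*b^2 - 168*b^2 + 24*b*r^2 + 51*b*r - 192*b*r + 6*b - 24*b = -21*b^3 + b^2*(-3*r - 129) + b*(24*r^2 - 141*r - 18)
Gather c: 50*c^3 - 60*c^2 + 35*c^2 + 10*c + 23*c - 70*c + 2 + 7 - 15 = 50*c^3 - 25*c^2 - 37*c - 6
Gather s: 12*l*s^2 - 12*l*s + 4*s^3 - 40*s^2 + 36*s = 4*s^3 + s^2*(12*l - 40) + s*(36 - 12*l)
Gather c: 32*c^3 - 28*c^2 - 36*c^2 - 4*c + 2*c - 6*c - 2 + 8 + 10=32*c^3 - 64*c^2 - 8*c + 16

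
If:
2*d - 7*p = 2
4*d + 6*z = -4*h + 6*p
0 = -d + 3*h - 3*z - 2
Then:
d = -105*z/38 - 23/19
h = 3*z/38 + 5/19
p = -15*z/19 - 12/19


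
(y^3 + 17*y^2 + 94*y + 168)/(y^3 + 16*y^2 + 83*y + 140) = (y + 6)/(y + 5)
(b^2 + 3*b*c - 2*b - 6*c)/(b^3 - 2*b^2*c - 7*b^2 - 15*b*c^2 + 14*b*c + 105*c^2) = (b - 2)/(b^2 - 5*b*c - 7*b + 35*c)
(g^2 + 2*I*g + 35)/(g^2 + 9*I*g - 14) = (g - 5*I)/(g + 2*I)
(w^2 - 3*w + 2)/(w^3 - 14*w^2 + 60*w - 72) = (w - 1)/(w^2 - 12*w + 36)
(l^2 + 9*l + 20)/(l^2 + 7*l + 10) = (l + 4)/(l + 2)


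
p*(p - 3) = p^2 - 3*p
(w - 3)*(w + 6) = w^2 + 3*w - 18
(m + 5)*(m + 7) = m^2 + 12*m + 35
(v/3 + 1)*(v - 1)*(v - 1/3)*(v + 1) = v^4/3 + 8*v^3/9 - 2*v^2/3 - 8*v/9 + 1/3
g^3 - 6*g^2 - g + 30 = (g - 5)*(g - 3)*(g + 2)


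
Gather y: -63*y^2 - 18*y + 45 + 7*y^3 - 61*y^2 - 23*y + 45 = 7*y^3 - 124*y^2 - 41*y + 90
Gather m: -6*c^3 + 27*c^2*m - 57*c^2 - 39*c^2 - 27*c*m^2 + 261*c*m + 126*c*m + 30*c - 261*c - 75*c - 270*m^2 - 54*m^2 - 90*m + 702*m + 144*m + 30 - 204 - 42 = -6*c^3 - 96*c^2 - 306*c + m^2*(-27*c - 324) + m*(27*c^2 + 387*c + 756) - 216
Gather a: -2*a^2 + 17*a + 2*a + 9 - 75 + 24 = -2*a^2 + 19*a - 42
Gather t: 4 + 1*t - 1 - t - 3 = 0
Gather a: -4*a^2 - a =-4*a^2 - a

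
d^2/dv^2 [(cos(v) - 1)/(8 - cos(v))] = 7*(cos(v)^2 + 8*cos(v) - 2)/(cos(v) - 8)^3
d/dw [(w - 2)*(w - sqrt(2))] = 2*w - 2 - sqrt(2)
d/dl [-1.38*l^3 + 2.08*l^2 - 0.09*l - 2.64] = -4.14*l^2 + 4.16*l - 0.09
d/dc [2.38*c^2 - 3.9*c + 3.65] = 4.76*c - 3.9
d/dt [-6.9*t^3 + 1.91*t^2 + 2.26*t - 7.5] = -20.7*t^2 + 3.82*t + 2.26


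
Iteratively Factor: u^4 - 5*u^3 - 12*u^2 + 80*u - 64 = (u - 4)*(u^3 - u^2 - 16*u + 16) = (u - 4)^2*(u^2 + 3*u - 4) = (u - 4)^2*(u - 1)*(u + 4)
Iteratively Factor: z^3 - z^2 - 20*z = (z + 4)*(z^2 - 5*z) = z*(z + 4)*(z - 5)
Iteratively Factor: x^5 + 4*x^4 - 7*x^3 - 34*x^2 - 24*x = (x + 1)*(x^4 + 3*x^3 - 10*x^2 - 24*x) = (x - 3)*(x + 1)*(x^3 + 6*x^2 + 8*x) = (x - 3)*(x + 1)*(x + 4)*(x^2 + 2*x) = (x - 3)*(x + 1)*(x + 2)*(x + 4)*(x)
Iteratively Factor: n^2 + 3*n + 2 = (n + 2)*(n + 1)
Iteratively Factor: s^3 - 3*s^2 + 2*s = (s - 2)*(s^2 - s) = s*(s - 2)*(s - 1)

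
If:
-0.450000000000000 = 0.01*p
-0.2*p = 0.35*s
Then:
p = -45.00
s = 25.71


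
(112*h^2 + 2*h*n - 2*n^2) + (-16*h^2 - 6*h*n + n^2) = 96*h^2 - 4*h*n - n^2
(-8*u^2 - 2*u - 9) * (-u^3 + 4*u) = 8*u^5 + 2*u^4 - 23*u^3 - 8*u^2 - 36*u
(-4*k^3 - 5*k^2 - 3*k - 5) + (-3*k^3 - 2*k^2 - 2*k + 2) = -7*k^3 - 7*k^2 - 5*k - 3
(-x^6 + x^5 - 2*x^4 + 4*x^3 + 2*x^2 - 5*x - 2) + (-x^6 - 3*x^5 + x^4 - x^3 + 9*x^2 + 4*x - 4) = -2*x^6 - 2*x^5 - x^4 + 3*x^3 + 11*x^2 - x - 6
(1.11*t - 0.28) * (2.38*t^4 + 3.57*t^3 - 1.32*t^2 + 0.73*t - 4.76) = 2.6418*t^5 + 3.2963*t^4 - 2.4648*t^3 + 1.1799*t^2 - 5.488*t + 1.3328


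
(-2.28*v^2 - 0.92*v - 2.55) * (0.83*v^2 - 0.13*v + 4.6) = -1.8924*v^4 - 0.4672*v^3 - 12.4849*v^2 - 3.9005*v - 11.73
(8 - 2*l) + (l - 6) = 2 - l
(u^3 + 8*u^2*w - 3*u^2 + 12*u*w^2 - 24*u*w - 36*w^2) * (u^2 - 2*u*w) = u^5 + 6*u^4*w - 3*u^4 - 4*u^3*w^2 - 18*u^3*w - 24*u^2*w^3 + 12*u^2*w^2 + 72*u*w^3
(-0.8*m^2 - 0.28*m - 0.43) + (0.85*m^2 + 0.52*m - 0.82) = 0.0499999999999999*m^2 + 0.24*m - 1.25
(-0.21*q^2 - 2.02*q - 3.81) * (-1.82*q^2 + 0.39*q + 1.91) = 0.3822*q^4 + 3.5945*q^3 + 5.7453*q^2 - 5.3441*q - 7.2771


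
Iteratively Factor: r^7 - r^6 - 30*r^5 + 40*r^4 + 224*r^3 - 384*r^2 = (r - 2)*(r^6 + r^5 - 28*r^4 - 16*r^3 + 192*r^2) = r*(r - 2)*(r^5 + r^4 - 28*r^3 - 16*r^2 + 192*r) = r*(r - 2)*(r + 4)*(r^4 - 3*r^3 - 16*r^2 + 48*r) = r*(r - 2)*(r + 4)^2*(r^3 - 7*r^2 + 12*r) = r*(r - 4)*(r - 2)*(r + 4)^2*(r^2 - 3*r) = r*(r - 4)*(r - 3)*(r - 2)*(r + 4)^2*(r)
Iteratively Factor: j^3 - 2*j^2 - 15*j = (j - 5)*(j^2 + 3*j) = (j - 5)*(j + 3)*(j)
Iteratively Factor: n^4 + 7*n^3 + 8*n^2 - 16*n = (n - 1)*(n^3 + 8*n^2 + 16*n) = (n - 1)*(n + 4)*(n^2 + 4*n) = (n - 1)*(n + 4)^2*(n)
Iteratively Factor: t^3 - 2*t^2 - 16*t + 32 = (t + 4)*(t^2 - 6*t + 8) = (t - 4)*(t + 4)*(t - 2)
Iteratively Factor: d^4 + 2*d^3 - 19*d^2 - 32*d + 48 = (d + 4)*(d^3 - 2*d^2 - 11*d + 12) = (d - 4)*(d + 4)*(d^2 + 2*d - 3) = (d - 4)*(d + 3)*(d + 4)*(d - 1)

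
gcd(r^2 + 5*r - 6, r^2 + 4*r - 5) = r - 1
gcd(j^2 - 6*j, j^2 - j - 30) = j - 6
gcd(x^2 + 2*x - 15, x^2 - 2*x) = 1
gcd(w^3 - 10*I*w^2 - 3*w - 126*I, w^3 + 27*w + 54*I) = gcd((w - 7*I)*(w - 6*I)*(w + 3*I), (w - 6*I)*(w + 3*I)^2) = w^2 - 3*I*w + 18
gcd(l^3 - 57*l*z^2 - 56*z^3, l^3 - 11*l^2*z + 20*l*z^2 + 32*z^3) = -l^2 + 7*l*z + 8*z^2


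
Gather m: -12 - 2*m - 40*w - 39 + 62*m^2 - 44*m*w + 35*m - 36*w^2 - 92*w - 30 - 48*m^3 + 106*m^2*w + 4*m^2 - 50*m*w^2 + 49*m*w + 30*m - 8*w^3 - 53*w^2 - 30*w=-48*m^3 + m^2*(106*w + 66) + m*(-50*w^2 + 5*w + 63) - 8*w^3 - 89*w^2 - 162*w - 81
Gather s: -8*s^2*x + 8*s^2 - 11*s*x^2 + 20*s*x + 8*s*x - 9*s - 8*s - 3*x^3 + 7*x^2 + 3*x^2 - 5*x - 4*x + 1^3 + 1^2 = s^2*(8 - 8*x) + s*(-11*x^2 + 28*x - 17) - 3*x^3 + 10*x^2 - 9*x + 2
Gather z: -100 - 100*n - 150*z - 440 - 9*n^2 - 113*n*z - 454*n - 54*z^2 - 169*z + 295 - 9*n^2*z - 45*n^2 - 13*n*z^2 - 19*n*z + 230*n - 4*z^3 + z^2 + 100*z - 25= -54*n^2 - 324*n - 4*z^3 + z^2*(-13*n - 53) + z*(-9*n^2 - 132*n - 219) - 270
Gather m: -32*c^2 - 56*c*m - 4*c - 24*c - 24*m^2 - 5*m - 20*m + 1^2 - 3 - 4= -32*c^2 - 28*c - 24*m^2 + m*(-56*c - 25) - 6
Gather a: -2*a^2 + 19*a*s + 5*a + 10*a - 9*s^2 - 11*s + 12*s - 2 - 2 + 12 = -2*a^2 + a*(19*s + 15) - 9*s^2 + s + 8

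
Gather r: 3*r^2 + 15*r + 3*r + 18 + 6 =3*r^2 + 18*r + 24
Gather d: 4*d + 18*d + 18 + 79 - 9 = 22*d + 88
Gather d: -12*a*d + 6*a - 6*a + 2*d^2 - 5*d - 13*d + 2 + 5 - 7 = 2*d^2 + d*(-12*a - 18)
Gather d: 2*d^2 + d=2*d^2 + d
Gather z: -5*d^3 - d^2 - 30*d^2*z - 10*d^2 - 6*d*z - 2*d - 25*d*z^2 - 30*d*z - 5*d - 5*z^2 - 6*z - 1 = -5*d^3 - 11*d^2 - 7*d + z^2*(-25*d - 5) + z*(-30*d^2 - 36*d - 6) - 1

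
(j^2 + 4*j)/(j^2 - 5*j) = (j + 4)/(j - 5)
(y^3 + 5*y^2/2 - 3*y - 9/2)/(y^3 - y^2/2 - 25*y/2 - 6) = (2*y^2 - y - 3)/(2*y^2 - 7*y - 4)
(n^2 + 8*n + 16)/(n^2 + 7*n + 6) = (n^2 + 8*n + 16)/(n^2 + 7*n + 6)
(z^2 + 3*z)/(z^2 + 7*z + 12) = z/(z + 4)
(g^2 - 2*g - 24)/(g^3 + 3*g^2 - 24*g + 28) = (g^2 - 2*g - 24)/(g^3 + 3*g^2 - 24*g + 28)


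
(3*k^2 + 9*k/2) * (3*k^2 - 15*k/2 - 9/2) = 9*k^4 - 9*k^3 - 189*k^2/4 - 81*k/4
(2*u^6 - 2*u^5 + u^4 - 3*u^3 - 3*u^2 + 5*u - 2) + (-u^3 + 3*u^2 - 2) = 2*u^6 - 2*u^5 + u^4 - 4*u^3 + 5*u - 4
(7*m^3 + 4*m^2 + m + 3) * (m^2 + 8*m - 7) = 7*m^5 + 60*m^4 - 16*m^3 - 17*m^2 + 17*m - 21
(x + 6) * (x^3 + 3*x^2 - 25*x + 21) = x^4 + 9*x^3 - 7*x^2 - 129*x + 126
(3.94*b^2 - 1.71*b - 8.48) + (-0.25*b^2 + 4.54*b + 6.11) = 3.69*b^2 + 2.83*b - 2.37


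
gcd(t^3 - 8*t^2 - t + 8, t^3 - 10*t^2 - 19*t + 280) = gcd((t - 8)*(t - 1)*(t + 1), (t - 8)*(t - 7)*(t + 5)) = t - 8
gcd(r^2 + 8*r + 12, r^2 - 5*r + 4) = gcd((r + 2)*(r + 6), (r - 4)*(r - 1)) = 1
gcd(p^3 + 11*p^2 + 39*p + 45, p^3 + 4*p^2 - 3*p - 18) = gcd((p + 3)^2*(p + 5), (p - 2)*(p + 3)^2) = p^2 + 6*p + 9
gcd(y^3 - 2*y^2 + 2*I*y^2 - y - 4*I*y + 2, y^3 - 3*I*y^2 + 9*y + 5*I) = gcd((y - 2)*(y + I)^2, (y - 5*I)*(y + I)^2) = y^2 + 2*I*y - 1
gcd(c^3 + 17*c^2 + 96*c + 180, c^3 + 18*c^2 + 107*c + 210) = c^2 + 11*c + 30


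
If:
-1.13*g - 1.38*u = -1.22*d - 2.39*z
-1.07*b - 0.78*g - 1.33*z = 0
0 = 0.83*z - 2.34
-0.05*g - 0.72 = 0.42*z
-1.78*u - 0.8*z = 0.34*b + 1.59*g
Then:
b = 24.26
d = -8.99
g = -38.08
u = 28.12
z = 2.82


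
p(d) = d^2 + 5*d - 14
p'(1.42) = 7.84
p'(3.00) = 11.00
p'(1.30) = 7.60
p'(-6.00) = -7.00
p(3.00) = 10.00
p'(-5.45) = -5.90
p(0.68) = -10.14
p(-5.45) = -11.55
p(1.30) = -5.81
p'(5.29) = 15.58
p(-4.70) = -15.41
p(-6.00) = -8.00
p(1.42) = -4.88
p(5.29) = 40.43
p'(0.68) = 6.36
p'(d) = 2*d + 5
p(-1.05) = -18.15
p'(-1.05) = 2.90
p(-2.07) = -20.07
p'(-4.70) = -4.40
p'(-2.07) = 0.86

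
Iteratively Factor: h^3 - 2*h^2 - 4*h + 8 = (h + 2)*(h^2 - 4*h + 4) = (h - 2)*(h + 2)*(h - 2)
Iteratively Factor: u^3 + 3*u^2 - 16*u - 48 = (u - 4)*(u^2 + 7*u + 12) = (u - 4)*(u + 4)*(u + 3)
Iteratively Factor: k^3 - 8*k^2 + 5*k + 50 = (k + 2)*(k^2 - 10*k + 25) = (k - 5)*(k + 2)*(k - 5)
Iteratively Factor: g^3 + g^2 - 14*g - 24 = (g + 3)*(g^2 - 2*g - 8) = (g + 2)*(g + 3)*(g - 4)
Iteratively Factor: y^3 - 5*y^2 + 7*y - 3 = (y - 1)*(y^2 - 4*y + 3) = (y - 1)^2*(y - 3)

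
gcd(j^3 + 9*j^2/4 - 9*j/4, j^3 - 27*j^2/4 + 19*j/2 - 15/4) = j - 3/4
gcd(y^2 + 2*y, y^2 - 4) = y + 2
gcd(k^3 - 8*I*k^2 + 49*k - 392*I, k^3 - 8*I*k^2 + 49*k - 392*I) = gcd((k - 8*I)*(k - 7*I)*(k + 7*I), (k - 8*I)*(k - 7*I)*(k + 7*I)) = k^3 - 8*I*k^2 + 49*k - 392*I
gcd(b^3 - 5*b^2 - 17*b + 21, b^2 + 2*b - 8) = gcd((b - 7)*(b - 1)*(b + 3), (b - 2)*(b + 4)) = 1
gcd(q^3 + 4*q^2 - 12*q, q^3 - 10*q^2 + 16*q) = q^2 - 2*q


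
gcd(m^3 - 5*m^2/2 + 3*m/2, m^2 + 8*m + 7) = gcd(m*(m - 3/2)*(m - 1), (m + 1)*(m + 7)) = 1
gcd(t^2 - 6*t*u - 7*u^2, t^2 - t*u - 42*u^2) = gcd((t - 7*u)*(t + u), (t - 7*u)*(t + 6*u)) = t - 7*u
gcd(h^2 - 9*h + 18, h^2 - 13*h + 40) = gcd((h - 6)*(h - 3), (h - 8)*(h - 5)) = 1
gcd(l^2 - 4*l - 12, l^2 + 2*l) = l + 2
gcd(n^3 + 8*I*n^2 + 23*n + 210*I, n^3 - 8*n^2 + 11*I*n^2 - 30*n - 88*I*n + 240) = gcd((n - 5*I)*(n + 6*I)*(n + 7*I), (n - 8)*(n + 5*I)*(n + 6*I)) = n + 6*I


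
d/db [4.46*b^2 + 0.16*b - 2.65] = 8.92*b + 0.16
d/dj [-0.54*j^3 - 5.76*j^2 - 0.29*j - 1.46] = -1.62*j^2 - 11.52*j - 0.29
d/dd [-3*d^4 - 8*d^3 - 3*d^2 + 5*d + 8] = -12*d^3 - 24*d^2 - 6*d + 5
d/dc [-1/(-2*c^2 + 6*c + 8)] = (3/2 - c)/(-c^2 + 3*c + 4)^2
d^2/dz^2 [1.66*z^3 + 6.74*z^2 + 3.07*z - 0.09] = 9.96*z + 13.48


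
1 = 1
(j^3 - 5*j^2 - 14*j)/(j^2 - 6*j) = (j^2 - 5*j - 14)/(j - 6)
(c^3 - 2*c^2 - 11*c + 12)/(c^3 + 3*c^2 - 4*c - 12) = (c^2 - 5*c + 4)/(c^2 - 4)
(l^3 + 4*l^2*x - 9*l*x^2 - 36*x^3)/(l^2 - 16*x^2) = (-l^2 + 9*x^2)/(-l + 4*x)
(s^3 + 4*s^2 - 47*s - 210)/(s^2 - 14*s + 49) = (s^2 + 11*s + 30)/(s - 7)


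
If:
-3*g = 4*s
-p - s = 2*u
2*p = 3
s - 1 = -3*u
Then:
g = 26/3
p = 3/2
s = -13/2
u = 5/2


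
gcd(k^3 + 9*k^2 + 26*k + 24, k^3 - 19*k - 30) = k^2 + 5*k + 6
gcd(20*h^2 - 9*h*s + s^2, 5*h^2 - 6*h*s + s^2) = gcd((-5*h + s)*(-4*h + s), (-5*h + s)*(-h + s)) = -5*h + s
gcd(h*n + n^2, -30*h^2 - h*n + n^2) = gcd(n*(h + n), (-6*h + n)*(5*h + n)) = 1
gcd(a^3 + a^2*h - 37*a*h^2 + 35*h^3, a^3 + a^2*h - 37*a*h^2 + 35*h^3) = a^3 + a^2*h - 37*a*h^2 + 35*h^3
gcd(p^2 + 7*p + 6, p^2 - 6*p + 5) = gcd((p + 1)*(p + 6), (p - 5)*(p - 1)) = 1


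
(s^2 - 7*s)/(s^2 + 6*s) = (s - 7)/(s + 6)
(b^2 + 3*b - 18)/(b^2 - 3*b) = (b + 6)/b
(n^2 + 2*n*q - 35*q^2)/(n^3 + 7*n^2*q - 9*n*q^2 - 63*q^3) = (-n + 5*q)/(-n^2 + 9*q^2)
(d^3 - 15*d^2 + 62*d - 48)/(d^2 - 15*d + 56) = (d^2 - 7*d + 6)/(d - 7)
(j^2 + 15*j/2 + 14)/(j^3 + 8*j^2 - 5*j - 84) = (j + 7/2)/(j^2 + 4*j - 21)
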